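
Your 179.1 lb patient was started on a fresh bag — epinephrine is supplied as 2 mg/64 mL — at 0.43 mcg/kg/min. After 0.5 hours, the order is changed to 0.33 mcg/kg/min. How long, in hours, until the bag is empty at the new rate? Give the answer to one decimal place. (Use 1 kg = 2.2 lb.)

Initial rate:
Weight = 179.1 lb ÷ 2.2 lb/kg = 81.40909 kg
Dose = 0.43 mcg/kg/min × 81.40909 kg = 35.00591 mcg/min
35.00591 mcg/min × 60 min/hr = 2100.355 mcg/hr
Concentration = 2 mg ÷ 64 mL = 0.03125 mg/mL = 31.25 mcg/mL
Rate = 2100.355 mcg/hr ÷ 31.25 mcg/mL = 67.21135 mL/hr
Volume infused so far = 67.21135 mL/hr × 0.5 hr = 33.60567 mL
Volume remaining = 64 − 33.60567 = 30.39433 mL
New rate:
Dose = 0.33 mcg/kg/min × 81.40909 kg = 26.865 mcg/min
26.865 mcg/min × 60 min/hr = 1611.9 mcg/hr
Rate = 1611.9 mcg/hr ÷ 31.25 mcg/mL = 51.5808 mL/hr
Time remaining = 30.39433 mL ÷ 51.5808 mL/hr = 0.5892566 hr

0.6 hours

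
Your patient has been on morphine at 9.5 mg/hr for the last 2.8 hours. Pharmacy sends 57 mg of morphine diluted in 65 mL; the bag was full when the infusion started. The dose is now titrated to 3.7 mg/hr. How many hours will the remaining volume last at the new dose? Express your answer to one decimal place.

Initial rate:
Concentration = 57 mg ÷ 65 mL = 0.8769231 mg/mL
Rate = 9.5 mg/hr ÷ 0.8769231 mg/mL = 10.83333 mL/hr
Volume infused so far = 10.83333 mL/hr × 2.8 hr = 30.33333 mL
Volume remaining = 65 − 30.33333 = 34.66667 mL
New rate:
Rate = 3.7 mg/hr ÷ 0.8769231 mg/mL = 4.219298 mL/hr
Time remaining = 34.66667 mL ÷ 4.219298 mL/hr = 8.216216 hr

8.2 hours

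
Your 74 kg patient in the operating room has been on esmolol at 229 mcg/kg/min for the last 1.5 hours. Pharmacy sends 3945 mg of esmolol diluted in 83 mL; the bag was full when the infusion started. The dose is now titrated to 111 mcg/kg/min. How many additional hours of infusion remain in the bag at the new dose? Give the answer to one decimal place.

Initial rate:
Dose = 229 mcg/kg/min × 74 kg = 16946 mcg/min
16946 mcg/min × 60 min/hr = 1016760 mcg/hr
Concentration = 3945 mg ÷ 83 mL = 47.53012 mg/mL = 47530.12 mcg/mL
Rate = 1016760 mcg/hr ÷ 47530.12 mcg/mL = 21.39191 mL/hr
Volume infused so far = 21.39191 mL/hr × 1.5 hr = 32.08786 mL
Volume remaining = 83 − 32.08786 = 50.91214 mL
New rate:
Dose = 111 mcg/kg/min × 74 kg = 8214 mcg/min
8214 mcg/min × 60 min/hr = 492840 mcg/hr
Rate = 492840 mcg/hr ÷ 47530.12 mcg/mL = 10.369 mL/hr
Time remaining = 50.91214 mL ÷ 10.369 mL/hr = 4.910032 hr

4.9 hours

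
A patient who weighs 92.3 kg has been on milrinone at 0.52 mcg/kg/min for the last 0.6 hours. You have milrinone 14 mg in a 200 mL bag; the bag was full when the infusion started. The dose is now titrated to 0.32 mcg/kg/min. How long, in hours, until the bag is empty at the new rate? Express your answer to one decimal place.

Initial rate:
Dose = 0.52 mcg/kg/min × 92.3 kg = 47.996 mcg/min
47.996 mcg/min × 60 min/hr = 2879.76 mcg/hr
Concentration = 14 mg ÷ 200 mL = 0.07 mg/mL = 70 mcg/mL
Rate = 2879.76 mcg/hr ÷ 70 mcg/mL = 41.13943 mL/hr
Volume infused so far = 41.13943 mL/hr × 0.6 hr = 24.68366 mL
Volume remaining = 200 − 24.68366 = 175.3163 mL
New rate:
Dose = 0.32 mcg/kg/min × 92.3 kg = 29.536 mcg/min
29.536 mcg/min × 60 min/hr = 1772.16 mcg/hr
Rate = 1772.16 mcg/hr ÷ 70 mcg/mL = 25.31657 mL/hr
Time remaining = 175.3163 mL ÷ 25.31657 mL/hr = 6.924964 hr

6.9 hours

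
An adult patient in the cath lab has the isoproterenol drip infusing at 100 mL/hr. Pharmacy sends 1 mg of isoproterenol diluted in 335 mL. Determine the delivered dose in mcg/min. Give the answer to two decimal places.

Concentration = 1 mg ÷ 335 mL = 0.002985075 mg/mL = 2.985075 mcg/mL
Drug rate = 100 mL/hr × 2.985075 mcg/mL = 298.5075 mcg/hr
298.5075 mcg/hr ÷ 60 min/hr = 4.975124 mcg/min

4.98 mcg/min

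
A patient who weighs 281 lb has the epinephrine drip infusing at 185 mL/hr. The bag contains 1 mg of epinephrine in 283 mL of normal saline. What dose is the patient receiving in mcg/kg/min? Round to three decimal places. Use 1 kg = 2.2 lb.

Weight = 281 lb ÷ 2.2 lb/kg = 127.7273 kg
Concentration = 1 mg ÷ 283 mL = 0.003533569 mg/mL = 3.533569 mcg/mL
Drug rate = 185 mL/hr × 3.533569 mcg/mL = 653.7102 mcg/hr
653.7102 mcg/hr ÷ 60 min/hr = 10.89517 mcg/min
10.89517 mcg/min ÷ 127.7273 kg = 0.08530027 mcg/kg/min

0.085 mcg/kg/min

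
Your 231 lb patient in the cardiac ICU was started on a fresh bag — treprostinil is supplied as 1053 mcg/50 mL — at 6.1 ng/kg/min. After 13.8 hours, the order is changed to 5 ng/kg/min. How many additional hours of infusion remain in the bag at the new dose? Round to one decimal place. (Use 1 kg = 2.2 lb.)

Initial rate:
Weight = 231 lb ÷ 2.2 lb/kg = 105 kg
Dose = 6.1 ng/kg/min × 105 kg = 640.5 ng/min
640.5 ng/min × 60 min/hr = 38430 ng/hr
Concentration = 1053 mcg ÷ 50 mL = 21.06 mcg/mL = 21060 ng/mL
Rate = 38430 ng/hr ÷ 21060 ng/mL = 1.824786 mL/hr
Volume infused so far = 1.824786 mL/hr × 13.8 hr = 25.18205 mL
Volume remaining = 50 − 25.18205 = 24.81795 mL
New rate:
Dose = 5 ng/kg/min × 105 kg = 525 ng/min
525 ng/min × 60 min/hr = 31500 ng/hr
Rate = 31500 ng/hr ÷ 21060 ng/mL = 1.495726 mL/hr
Time remaining = 24.81795 mL ÷ 1.495726 mL/hr = 16.59257 hr

16.6 hours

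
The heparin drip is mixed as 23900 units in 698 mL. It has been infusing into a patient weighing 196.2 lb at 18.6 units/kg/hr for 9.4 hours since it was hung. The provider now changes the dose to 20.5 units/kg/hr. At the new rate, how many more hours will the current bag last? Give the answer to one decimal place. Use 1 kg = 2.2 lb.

Initial rate:
Weight = 196.2 lb ÷ 2.2 lb/kg = 89.18182 kg
Dose = 18.6 units/kg/hr × 89.18182 kg = 1658.782 units/hr
Concentration = 23900 units ÷ 698 mL = 34.24069 units/mL
Rate = 1658.782 units/hr ÷ 34.24069 units/mL = 48.44476 mL/hr
Volume infused so far = 48.44476 mL/hr × 9.4 hr = 455.3807 mL
Volume remaining = 698 − 455.3807 = 242.6193 mL
New rate:
Dose = 20.5 units/kg/hr × 89.18182 kg = 1828.227 units/hr
Rate = 1828.227 units/hr ÷ 34.24069 units/mL = 53.39342 mL/hr
Time remaining = 242.6193 mL ÷ 53.39342 mL/hr = 4.543992 hr

4.5 hours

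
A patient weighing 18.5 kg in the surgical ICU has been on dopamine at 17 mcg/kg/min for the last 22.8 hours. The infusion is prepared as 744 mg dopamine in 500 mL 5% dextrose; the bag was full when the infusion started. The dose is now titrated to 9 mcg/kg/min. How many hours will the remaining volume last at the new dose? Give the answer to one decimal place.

31.4 hours

Initial rate:
Dose = 17 mcg/kg/min × 18.5 kg = 314.5 mcg/min
314.5 mcg/min × 60 min/hr = 18870 mcg/hr
Concentration = 744 mg ÷ 500 mL = 1.488 mg/mL = 1488 mcg/mL
Rate = 18870 mcg/hr ÷ 1488 mcg/mL = 12.68145 mL/hr
Volume infused so far = 12.68145 mL/hr × 22.8 hr = 289.1371 mL
Volume remaining = 500 − 289.1371 = 210.8629 mL
New rate:
Dose = 9 mcg/kg/min × 18.5 kg = 166.5 mcg/min
166.5 mcg/min × 60 min/hr = 9990 mcg/hr
Rate = 9990 mcg/hr ÷ 1488 mcg/mL = 6.71371 mL/hr
Time remaining = 210.8629 mL ÷ 6.71371 mL/hr = 31.40781 hr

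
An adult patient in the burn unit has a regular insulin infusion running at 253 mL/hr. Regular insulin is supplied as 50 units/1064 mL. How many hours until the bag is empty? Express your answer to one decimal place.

Duration = 1064 mL ÷ 253 mL/hr = 4.205534 hr

4.2 hours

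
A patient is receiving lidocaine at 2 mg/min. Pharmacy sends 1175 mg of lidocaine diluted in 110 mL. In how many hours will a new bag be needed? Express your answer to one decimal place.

9.8 hours

2 mg/min × 60 min/hr = 120 mg/hr
Concentration = 1175 mg ÷ 110 mL = 10.68182 mg/mL
Rate = 120 mg/hr ÷ 10.68182 mg/mL = 11.23404 mL/hr
Duration = 110 mL ÷ 11.23404 mL/hr = 9.791667 hr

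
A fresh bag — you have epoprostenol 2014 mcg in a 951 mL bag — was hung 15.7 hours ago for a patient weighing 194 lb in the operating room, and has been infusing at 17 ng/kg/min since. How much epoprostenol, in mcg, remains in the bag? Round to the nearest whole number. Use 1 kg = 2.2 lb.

Weight = 194 lb ÷ 2.2 lb/kg = 88.18182 kg
Dose = 17 ng/kg/min × 88.18182 kg = 1499.091 ng/min
1499.091 ng/min × 60 min/hr = 89945.45 ng/hr
Concentration = 2014 mcg ÷ 951 mL = 2.117771 mcg/mL = 2117.771 ng/mL
Rate = 89945.45 ng/hr ÷ 2117.771 ng/mL = 42.47176 mL/hr
Volume infused = 42.47176 mL/hr × 15.7 hr = 666.8067 mL
Volume remaining = 951 − 666.8067 = 284.1933 mL
Drug remaining = 284.1933 mL × 2117.771 ng/mL = 601856.4 ng = 601.8564 mcg

602 mcg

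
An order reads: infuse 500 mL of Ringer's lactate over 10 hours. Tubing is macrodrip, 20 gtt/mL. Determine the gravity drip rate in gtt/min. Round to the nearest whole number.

500 mL ÷ (10 hr × 60 = 600 min) = 0.8333333 mL/min
0.8333333 mL/min × 20 gtt/mL = 16.66667 gtt/min

17 gtt/min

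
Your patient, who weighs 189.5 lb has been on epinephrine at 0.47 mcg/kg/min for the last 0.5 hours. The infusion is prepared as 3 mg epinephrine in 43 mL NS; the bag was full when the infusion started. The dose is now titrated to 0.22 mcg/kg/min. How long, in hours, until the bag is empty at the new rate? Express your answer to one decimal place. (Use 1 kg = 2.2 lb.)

Initial rate:
Weight = 189.5 lb ÷ 2.2 lb/kg = 86.13636 kg
Dose = 0.47 mcg/kg/min × 86.13636 kg = 40.48409 mcg/min
40.48409 mcg/min × 60 min/hr = 2429.045 mcg/hr
Concentration = 3 mg ÷ 43 mL = 0.06976744 mg/mL = 69.76744 mcg/mL
Rate = 2429.045 mcg/hr ÷ 69.76744 mcg/mL = 34.81632 mL/hr
Volume infused so far = 34.81632 mL/hr × 0.5 hr = 17.40816 mL
Volume remaining = 43 − 17.40816 = 25.59184 mL
New rate:
Dose = 0.22 mcg/kg/min × 86.13636 kg = 18.95 mcg/min
18.95 mcg/min × 60 min/hr = 1137 mcg/hr
Rate = 1137 mcg/hr ÷ 69.76744 mcg/mL = 16.297 mL/hr
Time remaining = 25.59184 mL ÷ 16.297 mL/hr = 1.570341 hr

1.6 hours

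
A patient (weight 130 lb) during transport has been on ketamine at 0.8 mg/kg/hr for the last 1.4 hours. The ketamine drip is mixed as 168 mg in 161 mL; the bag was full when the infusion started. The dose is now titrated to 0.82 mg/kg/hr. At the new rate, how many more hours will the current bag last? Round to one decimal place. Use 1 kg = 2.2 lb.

Initial rate:
Weight = 130 lb ÷ 2.2 lb/kg = 59.09091 kg
Dose = 0.8 mg/kg/hr × 59.09091 kg = 47.27273 mg/hr
Concentration = 168 mg ÷ 161 mL = 1.043478 mg/mL
Rate = 47.27273 mg/hr ÷ 1.043478 mg/mL = 45.30303 mL/hr
Volume infused so far = 45.30303 mL/hr × 1.4 hr = 63.42424 mL
Volume remaining = 161 − 63.42424 = 97.57576 mL
New rate:
Dose = 0.82 mg/kg/hr × 59.09091 kg = 48.45455 mg/hr
Rate = 48.45455 mg/hr ÷ 1.043478 mg/mL = 46.43561 mL/hr
Time remaining = 97.57576 mL ÷ 46.43561 mL/hr = 2.101313 hr

2.1 hours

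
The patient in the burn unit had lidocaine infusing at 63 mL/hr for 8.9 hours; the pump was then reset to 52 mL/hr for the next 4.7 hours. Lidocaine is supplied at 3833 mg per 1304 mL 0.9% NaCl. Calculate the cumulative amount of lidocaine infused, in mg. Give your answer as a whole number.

Concentration = 3833 mg ÷ 1304 mL = 2.939417 mg/mL
Stage 1: 63 mL/hr × 8.9 hr = 560.7 mL → 560.7 mL × 2.939417 mg/mL = 1648.131 mg
Stage 2: 52 mL/hr × 4.7 hr = 244.4 mL → 244.4 mL × 2.939417 mg/mL = 718.3936 mg
Total = 1648.131 + 718.3936 = 2366.525 mg

2367 mg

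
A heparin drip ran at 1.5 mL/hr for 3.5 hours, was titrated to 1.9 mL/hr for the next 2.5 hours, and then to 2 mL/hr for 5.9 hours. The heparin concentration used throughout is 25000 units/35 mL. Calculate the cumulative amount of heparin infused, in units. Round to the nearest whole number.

15571 units

Concentration = 25000 units ÷ 35 mL = 714.2857 units/mL
Stage 1: 1.5 mL/hr × 3.5 hr = 5.25 mL → 5.25 mL × 714.2857 units/mL = 3750 units
Stage 2: 1.9 mL/hr × 2.5 hr = 4.75 mL → 4.75 mL × 714.2857 units/mL = 3392.857 units
Stage 3: 2 mL/hr × 5.9 hr = 11.8 mL → 11.8 mL × 714.2857 units/mL = 8428.571 units
Total = 3750 + 3392.857 + 8428.571 = 15571.43 units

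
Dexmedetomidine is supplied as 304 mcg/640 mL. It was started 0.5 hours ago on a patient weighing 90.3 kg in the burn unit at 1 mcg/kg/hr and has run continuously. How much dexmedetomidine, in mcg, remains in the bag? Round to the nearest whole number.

259 mcg

Dose = 1 mcg/kg/hr × 90.3 kg = 90.3 mcg/hr
Concentration = 304 mcg ÷ 640 mL = 0.475 mcg/mL
Rate = 90.3 mcg/hr ÷ 0.475 mcg/mL = 190.1053 mL/hr
Volume infused = 190.1053 mL/hr × 0.5 hr = 95.05263 mL
Volume remaining = 640 − 95.05263 = 544.9474 mL
Drug remaining = 544.9474 mL × 0.475 mcg/mL = 258.85 mcg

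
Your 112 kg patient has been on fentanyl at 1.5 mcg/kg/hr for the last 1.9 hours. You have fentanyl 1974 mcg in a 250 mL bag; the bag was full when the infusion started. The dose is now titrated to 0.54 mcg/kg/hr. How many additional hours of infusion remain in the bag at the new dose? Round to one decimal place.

Initial rate:
Dose = 1.5 mcg/kg/hr × 112 kg = 168 mcg/hr
Concentration = 1974 mcg ÷ 250 mL = 7.896 mcg/mL
Rate = 168 mcg/hr ÷ 7.896 mcg/mL = 21.2766 mL/hr
Volume infused so far = 21.2766 mL/hr × 1.9 hr = 40.42553 mL
Volume remaining = 250 − 40.42553 = 209.5745 mL
New rate:
Dose = 0.54 mcg/kg/hr × 112 kg = 60.48 mcg/hr
Rate = 60.48 mcg/hr ÷ 7.896 mcg/mL = 7.659574 mL/hr
Time remaining = 209.5745 mL ÷ 7.659574 mL/hr = 27.36111 hr

27.4 hours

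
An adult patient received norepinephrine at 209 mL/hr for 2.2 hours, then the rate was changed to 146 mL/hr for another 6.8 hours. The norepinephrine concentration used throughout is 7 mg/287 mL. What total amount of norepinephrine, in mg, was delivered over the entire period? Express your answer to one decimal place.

Concentration = 7 mg ÷ 287 mL = 0.02439024 mg/mL
Stage 1: 209 mL/hr × 2.2 hr = 459.8 mL → 459.8 mL × 0.02439024 mg/mL = 11.21463 mg
Stage 2: 146 mL/hr × 6.8 hr = 992.8 mL → 992.8 mL × 0.02439024 mg/mL = 24.21463 mg
Total = 11.21463 + 24.21463 = 35.42927 mg

35.4 mg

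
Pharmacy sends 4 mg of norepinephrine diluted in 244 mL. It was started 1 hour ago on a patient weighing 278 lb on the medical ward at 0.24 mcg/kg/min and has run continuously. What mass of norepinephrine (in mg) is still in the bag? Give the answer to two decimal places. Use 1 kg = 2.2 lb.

2.18 mg

Weight = 278 lb ÷ 2.2 lb/kg = 126.3636 kg
Dose = 0.24 mcg/kg/min × 126.3636 kg = 30.32727 mcg/min
30.32727 mcg/min × 60 min/hr = 1819.636 mcg/hr
Concentration = 4 mg ÷ 244 mL = 0.01639344 mg/mL = 16.39344 mcg/mL
Rate = 1819.636 mcg/hr ÷ 16.39344 mcg/mL = 110.9978 mL/hr
Volume infused = 110.9978 mL/hr × 1 hr = 110.9978 mL
Volume remaining = 244 − 110.9978 = 133.0022 mL
Drug remaining = 133.0022 mL × 16.39344 mcg/mL = 2180.364 mcg = 2.180364 mg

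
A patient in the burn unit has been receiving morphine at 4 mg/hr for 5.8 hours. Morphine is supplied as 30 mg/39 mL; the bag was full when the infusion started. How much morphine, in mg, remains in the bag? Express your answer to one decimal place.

6.8 mg

Concentration = 30 mg ÷ 39 mL = 0.7692308 mg/mL
Rate = 4 mg/hr ÷ 0.7692308 mg/mL = 5.2 mL/hr
Volume infused = 5.2 mL/hr × 5.8 hr = 30.16 mL
Volume remaining = 39 − 30.16 = 8.84 mL
Drug remaining = 8.84 mL × 0.7692308 mg/mL = 6.8 mg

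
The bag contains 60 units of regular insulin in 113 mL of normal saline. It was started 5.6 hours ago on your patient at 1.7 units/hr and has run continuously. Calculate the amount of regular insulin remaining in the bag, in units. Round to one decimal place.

50.5 units

Concentration = 60 units ÷ 113 mL = 0.5309735 units/mL
Rate = 1.7 units/hr ÷ 0.5309735 units/mL = 3.201667 mL/hr
Volume infused = 3.201667 mL/hr × 5.6 hr = 17.92933 mL
Volume remaining = 113 − 17.92933 = 95.07067 mL
Drug remaining = 95.07067 mL × 0.5309735 units/mL = 50.48 units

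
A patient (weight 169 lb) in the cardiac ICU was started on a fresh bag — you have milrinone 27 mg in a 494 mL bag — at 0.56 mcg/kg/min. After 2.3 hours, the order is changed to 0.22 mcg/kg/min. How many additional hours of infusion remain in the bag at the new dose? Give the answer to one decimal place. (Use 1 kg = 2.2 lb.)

Initial rate:
Weight = 169 lb ÷ 2.2 lb/kg = 76.81818 kg
Dose = 0.56 mcg/kg/min × 76.81818 kg = 43.01818 mcg/min
43.01818 mcg/min × 60 min/hr = 2581.091 mcg/hr
Concentration = 27 mg ÷ 494 mL = 0.05465587 mg/mL = 54.65587 mcg/mL
Rate = 2581.091 mcg/hr ÷ 54.65587 mcg/mL = 47.2244 mL/hr
Volume infused so far = 47.2244 mL/hr × 2.3 hr = 108.6161 mL
Volume remaining = 494 − 108.6161 = 385.3839 mL
New rate:
Dose = 0.22 mcg/kg/min × 76.81818 kg = 16.9 mcg/min
16.9 mcg/min × 60 min/hr = 1014 mcg/hr
Rate = 1014 mcg/hr ÷ 54.65587 mcg/mL = 18.55244 mL/hr
Time remaining = 385.3839 mL ÷ 18.55244 mL/hr = 20.77267 hr

20.8 hours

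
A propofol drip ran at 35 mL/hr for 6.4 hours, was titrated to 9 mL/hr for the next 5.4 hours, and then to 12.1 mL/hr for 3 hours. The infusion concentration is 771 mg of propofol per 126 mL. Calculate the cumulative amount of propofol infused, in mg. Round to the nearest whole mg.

1890 mg

Concentration = 771 mg ÷ 126 mL = 6.119048 mg/mL
Stage 1: 35 mL/hr × 6.4 hr = 224 mL → 224 mL × 6.119048 mg/mL = 1370.667 mg
Stage 2: 9 mL/hr × 5.4 hr = 48.6 mL → 48.6 mL × 6.119048 mg/mL = 297.3857 mg
Stage 3: 12.1 mL/hr × 3 hr = 36.3 mL → 36.3 mL × 6.119048 mg/mL = 222.1214 mg
Total = 1370.667 + 297.3857 + 222.1214 = 1890.174 mg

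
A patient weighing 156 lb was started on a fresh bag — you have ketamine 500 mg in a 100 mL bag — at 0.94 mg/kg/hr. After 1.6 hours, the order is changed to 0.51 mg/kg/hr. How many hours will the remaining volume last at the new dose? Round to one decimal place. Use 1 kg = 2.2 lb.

Initial rate:
Weight = 156 lb ÷ 2.2 lb/kg = 70.90909 kg
Dose = 0.94 mg/kg/hr × 70.90909 kg = 66.65455 mg/hr
Concentration = 500 mg ÷ 100 mL = 5 mg/mL
Rate = 66.65455 mg/hr ÷ 5 mg/mL = 13.33091 mL/hr
Volume infused so far = 13.33091 mL/hr × 1.6 hr = 21.32945 mL
Volume remaining = 100 − 21.32945 = 78.67055 mL
New rate:
Dose = 0.51 mg/kg/hr × 70.90909 kg = 36.16364 mg/hr
Rate = 36.16364 mg/hr ÷ 5 mg/mL = 7.232727 mL/hr
Time remaining = 78.67055 mL ÷ 7.232727 mL/hr = 10.87702 hr

10.9 hours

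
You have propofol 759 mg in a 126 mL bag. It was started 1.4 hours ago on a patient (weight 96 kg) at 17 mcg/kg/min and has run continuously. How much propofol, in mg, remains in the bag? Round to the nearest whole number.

Dose = 17 mcg/kg/min × 96 kg = 1632 mcg/min
1632 mcg/min × 60 min/hr = 97920 mcg/hr
Concentration = 759 mg ÷ 126 mL = 6.02381 mg/mL = 6023.81 mcg/mL
Rate = 97920 mcg/hr ÷ 6023.81 mcg/mL = 16.25549 mL/hr
Volume infused = 16.25549 mL/hr × 1.4 hr = 22.75769 mL
Volume remaining = 126 − 22.75769 = 103.2423 mL
Drug remaining = 103.2423 mL × 6023.81 mcg/mL = 621912 mcg = 621.912 mg

622 mg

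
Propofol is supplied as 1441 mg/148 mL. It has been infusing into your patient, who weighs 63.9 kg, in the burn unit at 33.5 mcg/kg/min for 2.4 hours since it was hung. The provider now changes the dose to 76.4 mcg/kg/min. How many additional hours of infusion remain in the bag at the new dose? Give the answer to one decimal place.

Initial rate:
Dose = 33.5 mcg/kg/min × 63.9 kg = 2140.65 mcg/min
2140.65 mcg/min × 60 min/hr = 128439 mcg/hr
Concentration = 1441 mg ÷ 148 mL = 9.736486 mg/mL = 9736.486 mcg/mL
Rate = 128439 mcg/hr ÷ 9736.486 mcg/mL = 13.19151 mL/hr
Volume infused so far = 13.19151 mL/hr × 2.4 hr = 31.65963 mL
Volume remaining = 148 − 31.65963 = 116.3404 mL
New rate:
Dose = 76.4 mcg/kg/min × 63.9 kg = 4881.96 mcg/min
4881.96 mcg/min × 60 min/hr = 292917.6 mcg/hr
Rate = 292917.6 mcg/hr ÷ 9736.486 mcg/mL = 30.08453 mL/hr
Time remaining = 116.3404 mL ÷ 30.08453 mL/hr = 3.867116 hr

3.9 hours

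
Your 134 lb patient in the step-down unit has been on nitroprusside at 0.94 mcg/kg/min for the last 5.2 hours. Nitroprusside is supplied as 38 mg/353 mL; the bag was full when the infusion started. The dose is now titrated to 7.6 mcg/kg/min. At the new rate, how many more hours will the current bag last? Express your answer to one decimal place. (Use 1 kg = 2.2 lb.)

Initial rate:
Weight = 134 lb ÷ 2.2 lb/kg = 60.90909 kg
Dose = 0.94 mcg/kg/min × 60.90909 kg = 57.25455 mcg/min
57.25455 mcg/min × 60 min/hr = 3435.273 mcg/hr
Concentration = 38 mg ÷ 353 mL = 0.1076487 mg/mL = 107.6487 mcg/mL
Rate = 3435.273 mcg/hr ÷ 107.6487 mcg/mL = 31.91188 mL/hr
Volume infused so far = 31.91188 mL/hr × 5.2 hr = 165.9418 mL
Volume remaining = 353 − 165.9418 = 187.0582 mL
New rate:
Dose = 7.6 mcg/kg/min × 60.90909 kg = 462.9091 mcg/min
462.9091 mcg/min × 60 min/hr = 27774.55 mcg/hr
Rate = 27774.55 mcg/hr ÷ 107.6487 mcg/mL = 258.0109 mL/hr
Time remaining = 187.0582 mL ÷ 258.0109 mL/hr = 0.7250013 hr

0.7 hours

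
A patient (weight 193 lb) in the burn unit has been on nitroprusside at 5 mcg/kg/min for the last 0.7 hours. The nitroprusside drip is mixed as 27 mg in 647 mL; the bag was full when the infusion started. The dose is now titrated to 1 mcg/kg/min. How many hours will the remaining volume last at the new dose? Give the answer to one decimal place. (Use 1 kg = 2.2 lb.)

1.6 hours

Initial rate:
Weight = 193 lb ÷ 2.2 lb/kg = 87.72727 kg
Dose = 5 mcg/kg/min × 87.72727 kg = 438.6364 mcg/min
438.6364 mcg/min × 60 min/hr = 26318.18 mcg/hr
Concentration = 27 mg ÷ 647 mL = 0.04173107 mg/mL = 41.73107 mcg/mL
Rate = 26318.18 mcg/hr ÷ 41.73107 mcg/mL = 630.6616 mL/hr
Volume infused so far = 630.6616 mL/hr × 0.7 hr = 441.4631 mL
Volume remaining = 647 − 441.4631 = 205.5369 mL
New rate:
Dose = 1 mcg/kg/min × 87.72727 kg = 87.72727 mcg/min
87.72727 mcg/min × 60 min/hr = 5263.636 mcg/hr
Rate = 5263.636 mcg/hr ÷ 41.73107 mcg/mL = 126.1323 mL/hr
Time remaining = 205.5369 mL ÷ 126.1323 mL/hr = 1.629534 hr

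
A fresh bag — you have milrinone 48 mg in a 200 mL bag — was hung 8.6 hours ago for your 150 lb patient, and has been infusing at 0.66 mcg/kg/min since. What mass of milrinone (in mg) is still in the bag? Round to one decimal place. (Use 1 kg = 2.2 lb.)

Weight = 150 lb ÷ 2.2 lb/kg = 68.18182 kg
Dose = 0.66 mcg/kg/min × 68.18182 kg = 45 mcg/min
45 mcg/min × 60 min/hr = 2700 mcg/hr
Concentration = 48 mg ÷ 200 mL = 0.24 mg/mL = 240 mcg/mL
Rate = 2700 mcg/hr ÷ 240 mcg/mL = 11.25 mL/hr
Volume infused = 11.25 mL/hr × 8.6 hr = 96.75 mL
Volume remaining = 200 − 96.75 = 103.25 mL
Drug remaining = 103.25 mL × 240 mcg/mL = 24780 mcg = 24.78 mg

24.8 mg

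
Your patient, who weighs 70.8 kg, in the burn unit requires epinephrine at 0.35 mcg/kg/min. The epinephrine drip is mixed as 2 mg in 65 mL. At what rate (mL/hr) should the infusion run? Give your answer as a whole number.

48 mL/hr

Dose = 0.35 mcg/kg/min × 70.8 kg = 24.78 mcg/min
24.78 mcg/min × 60 min/hr = 1486.8 mcg/hr
Concentration = 2 mg ÷ 65 mL = 0.03076923 mg/mL = 30.76923 mcg/mL
Rate = 1486.8 mcg/hr ÷ 30.76923 mcg/mL = 48.321 mL/hr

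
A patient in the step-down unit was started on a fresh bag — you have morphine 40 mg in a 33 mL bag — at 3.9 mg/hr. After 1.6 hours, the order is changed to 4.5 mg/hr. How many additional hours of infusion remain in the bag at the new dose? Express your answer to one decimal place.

7.5 hours

Initial rate:
Concentration = 40 mg ÷ 33 mL = 1.212121 mg/mL
Rate = 3.9 mg/hr ÷ 1.212121 mg/mL = 3.2175 mL/hr
Volume infused so far = 3.2175 mL/hr × 1.6 hr = 5.148 mL
Volume remaining = 33 − 5.148 = 27.852 mL
New rate:
Rate = 4.5 mg/hr ÷ 1.212121 mg/mL = 3.7125 mL/hr
Time remaining = 27.852 mL ÷ 3.7125 mL/hr = 7.502222 hr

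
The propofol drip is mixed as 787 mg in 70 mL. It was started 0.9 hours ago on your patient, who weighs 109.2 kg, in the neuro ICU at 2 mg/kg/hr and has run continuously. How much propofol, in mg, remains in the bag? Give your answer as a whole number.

590 mg

Dose = 2 mg/kg/hr × 109.2 kg = 218.4 mg/hr
Concentration = 787 mg ÷ 70 mL = 11.24286 mg/mL
Rate = 218.4 mg/hr ÷ 11.24286 mg/mL = 19.42567 mL/hr
Volume infused = 19.42567 mL/hr × 0.9 hr = 17.4831 mL
Volume remaining = 70 − 17.4831 = 52.5169 mL
Drug remaining = 52.5169 mL × 11.24286 mg/mL = 590.44 mg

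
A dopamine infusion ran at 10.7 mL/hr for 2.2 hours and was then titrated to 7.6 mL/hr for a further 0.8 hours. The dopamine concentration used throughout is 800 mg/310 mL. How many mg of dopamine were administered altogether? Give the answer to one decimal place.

Concentration = 800 mg ÷ 310 mL = 2.580645 mg/mL
Stage 1: 10.7 mL/hr × 2.2 hr = 23.54 mL → 23.54 mL × 2.580645 mg/mL = 60.74839 mg
Stage 2: 7.6 mL/hr × 0.8 hr = 6.08 mL → 6.08 mL × 2.580645 mg/mL = 15.69032 mg
Total = 60.74839 + 15.69032 = 76.43871 mg

76.4 mg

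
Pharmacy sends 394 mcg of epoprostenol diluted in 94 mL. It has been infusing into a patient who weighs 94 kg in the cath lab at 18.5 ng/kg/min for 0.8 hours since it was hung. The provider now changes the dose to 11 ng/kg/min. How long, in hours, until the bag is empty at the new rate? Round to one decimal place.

Initial rate:
Dose = 18.5 ng/kg/min × 94 kg = 1739 ng/min
1739 ng/min × 60 min/hr = 104340 ng/hr
Concentration = 394 mcg ÷ 94 mL = 4.191489 mcg/mL = 4191.489 ng/mL
Rate = 104340 ng/hr ÷ 4191.489 ng/mL = 24.8933 mL/hr
Volume infused so far = 24.8933 mL/hr × 0.8 hr = 19.91464 mL
Volume remaining = 94 − 19.91464 = 74.08536 mL
New rate:
Dose = 11 ng/kg/min × 94 kg = 1034 ng/min
1034 ng/min × 60 min/hr = 62040 ng/hr
Rate = 62040 ng/hr ÷ 4191.489 ng/mL = 14.80142 mL/hr
Time remaining = 74.08536 mL ÷ 14.80142 mL/hr = 5.005287 hr

5.0 hours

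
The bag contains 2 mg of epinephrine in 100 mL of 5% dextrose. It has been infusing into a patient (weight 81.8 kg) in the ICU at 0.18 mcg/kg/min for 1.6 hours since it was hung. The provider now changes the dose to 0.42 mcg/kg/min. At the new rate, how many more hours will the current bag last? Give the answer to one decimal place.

0.3 hours

Initial rate:
Dose = 0.18 mcg/kg/min × 81.8 kg = 14.724 mcg/min
14.724 mcg/min × 60 min/hr = 883.44 mcg/hr
Concentration = 2 mg ÷ 100 mL = 0.02 mg/mL = 20 mcg/mL
Rate = 883.44 mcg/hr ÷ 20 mcg/mL = 44.172 mL/hr
Volume infused so far = 44.172 mL/hr × 1.6 hr = 70.6752 mL
Volume remaining = 100 − 70.6752 = 29.3248 mL
New rate:
Dose = 0.42 mcg/kg/min × 81.8 kg = 34.356 mcg/min
34.356 mcg/min × 60 min/hr = 2061.36 mcg/hr
Rate = 2061.36 mcg/hr ÷ 20 mcg/mL = 103.068 mL/hr
Time remaining = 29.3248 mL ÷ 103.068 mL/hr = 0.284519 hr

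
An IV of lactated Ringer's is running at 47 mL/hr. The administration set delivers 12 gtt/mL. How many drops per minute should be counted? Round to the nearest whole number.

9 gtt/min

47 mL/hr ÷ 60 min/hr = 0.7833333 mL/min
0.7833333 mL/min × 12 gtt/mL = 9.4 gtt/min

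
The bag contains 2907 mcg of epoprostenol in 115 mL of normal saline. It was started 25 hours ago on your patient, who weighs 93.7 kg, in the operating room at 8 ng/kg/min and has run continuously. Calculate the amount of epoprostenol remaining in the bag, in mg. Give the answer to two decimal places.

1.78 mg

Dose = 8 ng/kg/min × 93.7 kg = 749.6 ng/min
749.6 ng/min × 60 min/hr = 44976 ng/hr
Concentration = 2907 mcg ÷ 115 mL = 25.27826 mcg/mL = 25278.26 ng/mL
Rate = 44976 ng/hr ÷ 25278.26 ng/mL = 1.779236 mL/hr
Volume infused = 1.779236 mL/hr × 25 hr = 44.48091 mL
Volume remaining = 115 − 44.48091 = 70.51909 mL
Drug remaining = 70.51909 mL × 25278.26 ng/mL = 1782600 ng = 1.7826 mg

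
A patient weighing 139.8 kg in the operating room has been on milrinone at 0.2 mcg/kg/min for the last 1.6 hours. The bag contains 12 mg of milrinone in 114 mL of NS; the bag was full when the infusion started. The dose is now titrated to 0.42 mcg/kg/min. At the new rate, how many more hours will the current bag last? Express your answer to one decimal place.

2.6 hours

Initial rate:
Dose = 0.2 mcg/kg/min × 139.8 kg = 27.96 mcg/min
27.96 mcg/min × 60 min/hr = 1677.6 mcg/hr
Concentration = 12 mg ÷ 114 mL = 0.1052632 mg/mL = 105.2632 mcg/mL
Rate = 1677.6 mcg/hr ÷ 105.2632 mcg/mL = 15.9372 mL/hr
Volume infused so far = 15.9372 mL/hr × 1.6 hr = 25.49952 mL
Volume remaining = 114 − 25.49952 = 88.50048 mL
New rate:
Dose = 0.42 mcg/kg/min × 139.8 kg = 58.716 mcg/min
58.716 mcg/min × 60 min/hr = 3522.96 mcg/hr
Rate = 3522.96 mcg/hr ÷ 105.2632 mcg/mL = 33.46812 mL/hr
Time remaining = 88.50048 mL ÷ 33.46812 mL/hr = 2.644322 hr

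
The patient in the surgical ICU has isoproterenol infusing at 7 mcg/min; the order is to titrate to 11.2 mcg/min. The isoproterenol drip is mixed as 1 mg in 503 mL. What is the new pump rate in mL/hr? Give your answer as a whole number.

338 mL/hr

11.2 mcg/min × 60 min/hr = 672 mcg/hr
Concentration = 1 mg ÷ 503 mL = 0.001988072 mg/mL = 1.988072 mcg/mL
Rate = 672 mcg/hr ÷ 1.988072 mcg/mL = 338.016 mL/hr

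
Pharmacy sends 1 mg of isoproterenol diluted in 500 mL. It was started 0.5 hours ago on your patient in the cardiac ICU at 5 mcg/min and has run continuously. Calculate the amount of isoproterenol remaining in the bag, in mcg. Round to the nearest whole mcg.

850 mcg

5 mcg/min × 60 min/hr = 300 mcg/hr
Concentration = 1 mg ÷ 500 mL = 0.002 mg/mL = 2 mcg/mL
Rate = 300 mcg/hr ÷ 2 mcg/mL = 150 mL/hr
Volume infused = 150 mL/hr × 0.5 hr = 75 mL
Volume remaining = 500 − 75 = 425 mL
Drug remaining = 425 mL × 2 mcg/mL = 850 mcg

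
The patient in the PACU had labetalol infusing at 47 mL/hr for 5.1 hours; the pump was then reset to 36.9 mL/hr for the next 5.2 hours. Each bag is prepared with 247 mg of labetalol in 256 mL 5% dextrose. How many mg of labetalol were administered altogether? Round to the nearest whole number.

Concentration = 247 mg ÷ 256 mL = 0.9648438 mg/mL
Stage 1: 47 mL/hr × 5.1 hr = 239.7 mL → 239.7 mL × 0.9648438 mg/mL = 231.273 mg
Stage 2: 36.9 mL/hr × 5.2 hr = 191.88 mL → 191.88 mL × 0.9648438 mg/mL = 185.1342 mg
Total = 231.273 + 185.1342 = 416.4073 mg

416 mg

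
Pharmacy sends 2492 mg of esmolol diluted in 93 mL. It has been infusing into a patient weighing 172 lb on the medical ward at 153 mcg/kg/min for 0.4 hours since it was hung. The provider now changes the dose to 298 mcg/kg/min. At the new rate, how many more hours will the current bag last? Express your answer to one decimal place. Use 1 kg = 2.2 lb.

Initial rate:
Weight = 172 lb ÷ 2.2 lb/kg = 78.18182 kg
Dose = 153 mcg/kg/min × 78.18182 kg = 11961.82 mcg/min
11961.82 mcg/min × 60 min/hr = 717709.1 mcg/hr
Concentration = 2492 mg ÷ 93 mL = 26.7957 mg/mL = 26795.7 mcg/mL
Rate = 717709.1 mcg/hr ÷ 26795.7 mcg/mL = 26.78449 mL/hr
Volume infused so far = 26.78449 mL/hr × 0.4 hr = 10.7138 mL
Volume remaining = 93 − 10.7138 = 82.2862 mL
New rate:
Dose = 298 mcg/kg/min × 78.18182 kg = 23298.18 mcg/min
23298.18 mcg/min × 60 min/hr = 1397891 mcg/hr
Rate = 1397891 mcg/hr ÷ 26795.7 mcg/mL = 52.16848 mL/hr
Time remaining = 82.2862 mL ÷ 52.16848 mL/hr = 1.577316 hr

1.6 hours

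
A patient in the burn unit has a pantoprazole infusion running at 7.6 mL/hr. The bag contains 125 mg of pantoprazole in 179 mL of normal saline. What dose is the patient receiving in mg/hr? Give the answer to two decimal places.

Concentration = 125 mg ÷ 179 mL = 0.698324 mg/mL
Drug rate = 7.6 mL/hr × 0.698324 mg/mL = 5.307263 mg/hr

5.31 mg/hr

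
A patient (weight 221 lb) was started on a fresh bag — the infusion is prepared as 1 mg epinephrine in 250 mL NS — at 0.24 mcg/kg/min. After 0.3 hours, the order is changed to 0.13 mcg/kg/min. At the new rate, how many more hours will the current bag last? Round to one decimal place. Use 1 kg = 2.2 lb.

0.7 hours

Initial rate:
Weight = 221 lb ÷ 2.2 lb/kg = 100.4545 kg
Dose = 0.24 mcg/kg/min × 100.4545 kg = 24.10909 mcg/min
24.10909 mcg/min × 60 min/hr = 1446.545 mcg/hr
Concentration = 1 mg ÷ 250 mL = 0.004 mg/mL = 4 mcg/mL
Rate = 1446.545 mcg/hr ÷ 4 mcg/mL = 361.6364 mL/hr
Volume infused so far = 361.6364 mL/hr × 0.3 hr = 108.4909 mL
Volume remaining = 250 − 108.4909 = 141.5091 mL
New rate:
Dose = 0.13 mcg/kg/min × 100.4545 kg = 13.05909 mcg/min
13.05909 mcg/min × 60 min/hr = 783.5455 mcg/hr
Rate = 783.5455 mcg/hr ÷ 4 mcg/mL = 195.8864 mL/hr
Time remaining = 141.5091 mL ÷ 195.8864 mL/hr = 0.722404 hr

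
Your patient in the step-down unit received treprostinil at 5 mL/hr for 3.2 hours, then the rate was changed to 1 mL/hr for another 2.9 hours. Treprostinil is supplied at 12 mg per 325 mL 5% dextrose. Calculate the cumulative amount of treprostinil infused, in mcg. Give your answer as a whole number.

698 mcg

Concentration = 12 mg ÷ 325 mL = 0.03692308 mg/mL
Stage 1: 5 mL/hr × 3.2 hr = 16 mL → 16 mL × 0.03692308 mg/mL = 0.5907692 mg
Stage 2: 1 mL/hr × 2.9 hr = 2.9 mL → 2.9 mL × 0.03692308 mg/mL = 0.1070769 mg
Total = 0.5907692 + 0.1070769 = 0.6978462 mg = 697.8462 mcg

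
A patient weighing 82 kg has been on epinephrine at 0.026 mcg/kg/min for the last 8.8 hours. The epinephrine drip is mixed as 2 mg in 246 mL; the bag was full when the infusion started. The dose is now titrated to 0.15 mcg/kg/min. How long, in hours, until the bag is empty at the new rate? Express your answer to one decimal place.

1.2 hours

Initial rate:
Dose = 0.026 mcg/kg/min × 82 kg = 2.132 mcg/min
2.132 mcg/min × 60 min/hr = 127.92 mcg/hr
Concentration = 2 mg ÷ 246 mL = 0.008130081 mg/mL = 8.130081 mcg/mL
Rate = 127.92 mcg/hr ÷ 8.130081 mcg/mL = 15.73416 mL/hr
Volume infused so far = 15.73416 mL/hr × 8.8 hr = 138.4606 mL
Volume remaining = 246 − 138.4606 = 107.5394 mL
New rate:
Dose = 0.15 mcg/kg/min × 82 kg = 12.3 mcg/min
12.3 mcg/min × 60 min/hr = 738 mcg/hr
Rate = 738 mcg/hr ÷ 8.130081 mcg/mL = 90.774 mL/hr
Time remaining = 107.5394 mL ÷ 90.774 mL/hr = 1.184694 hr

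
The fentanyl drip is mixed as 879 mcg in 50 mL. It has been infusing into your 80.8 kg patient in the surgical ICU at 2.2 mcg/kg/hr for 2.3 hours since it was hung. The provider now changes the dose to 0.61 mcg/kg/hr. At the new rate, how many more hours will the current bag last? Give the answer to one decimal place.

Initial rate:
Dose = 2.2 mcg/kg/hr × 80.8 kg = 177.76 mcg/hr
Concentration = 879 mcg ÷ 50 mL = 17.58 mcg/mL
Rate = 177.76 mcg/hr ÷ 17.58 mcg/mL = 10.11149 mL/hr
Volume infused so far = 10.11149 mL/hr × 2.3 hr = 23.25643 mL
Volume remaining = 50 − 23.25643 = 26.74357 mL
New rate:
Dose = 0.61 mcg/kg/hr × 80.8 kg = 49.288 mcg/hr
Rate = 49.288 mcg/hr ÷ 17.58 mcg/mL = 2.803641 mL/hr
Time remaining = 26.74357 mL ÷ 2.803641 mL/hr = 9.538874 hr

9.5 hours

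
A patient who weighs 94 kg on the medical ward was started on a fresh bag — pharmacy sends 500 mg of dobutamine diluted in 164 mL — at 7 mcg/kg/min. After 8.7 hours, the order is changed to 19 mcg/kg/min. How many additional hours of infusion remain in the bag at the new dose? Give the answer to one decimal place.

Initial rate:
Dose = 7 mcg/kg/min × 94 kg = 658 mcg/min
658 mcg/min × 60 min/hr = 39480 mcg/hr
Concentration = 500 mg ÷ 164 mL = 3.04878 mg/mL = 3048.78 mcg/mL
Rate = 39480 mcg/hr ÷ 3048.78 mcg/mL = 12.94944 mL/hr
Volume infused so far = 12.94944 mL/hr × 8.7 hr = 112.6601 mL
Volume remaining = 164 − 112.6601 = 51.33987 mL
New rate:
Dose = 19 mcg/kg/min × 94 kg = 1786 mcg/min
1786 mcg/min × 60 min/hr = 107160 mcg/hr
Rate = 107160 mcg/hr ÷ 3048.78 mcg/mL = 35.14848 mL/hr
Time remaining = 51.33987 mL ÷ 35.14848 mL/hr = 1.460657 hr

1.5 hours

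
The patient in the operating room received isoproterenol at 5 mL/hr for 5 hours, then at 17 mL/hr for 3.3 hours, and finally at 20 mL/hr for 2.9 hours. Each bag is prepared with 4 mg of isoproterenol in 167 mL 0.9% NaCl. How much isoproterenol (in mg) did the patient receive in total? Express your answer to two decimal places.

Concentration = 4 mg ÷ 167 mL = 0.0239521 mg/mL
Stage 1: 5 mL/hr × 5 hr = 25 mL → 25 mL × 0.0239521 mg/mL = 0.5988024 mg
Stage 2: 17 mL/hr × 3.3 hr = 56.1 mL → 56.1 mL × 0.0239521 mg/mL = 1.343713 mg
Stage 3: 20 mL/hr × 2.9 hr = 58 mL → 58 mL × 0.0239521 mg/mL = 1.389222 mg
Total = 0.5988024 + 1.343713 + 1.389222 = 3.331737 mg

3.33 mg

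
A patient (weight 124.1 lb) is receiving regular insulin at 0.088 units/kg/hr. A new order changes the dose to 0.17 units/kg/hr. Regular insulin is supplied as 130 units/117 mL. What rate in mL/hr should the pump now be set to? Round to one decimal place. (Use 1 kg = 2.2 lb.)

8.6 mL/hr

Weight = 124.1 lb ÷ 2.2 lb/kg = 56.40909 kg
Dose = 0.17 units/kg/hr × 56.40909 kg = 9.589545 units/hr
Concentration = 130 units ÷ 117 mL = 1.111111 units/mL
Rate = 9.589545 units/hr ÷ 1.111111 units/mL = 8.630591 mL/hr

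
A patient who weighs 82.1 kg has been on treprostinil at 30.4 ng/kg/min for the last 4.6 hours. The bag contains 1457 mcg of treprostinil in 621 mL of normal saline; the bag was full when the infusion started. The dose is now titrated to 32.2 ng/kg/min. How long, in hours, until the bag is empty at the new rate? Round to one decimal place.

4.8 hours

Initial rate:
Dose = 30.4 ng/kg/min × 82.1 kg = 2495.84 ng/min
2495.84 ng/min × 60 min/hr = 149750.4 ng/hr
Concentration = 1457 mcg ÷ 621 mL = 2.346216 mcg/mL = 2346.216 ng/mL
Rate = 149750.4 ng/hr ÷ 2346.216 ng/mL = 63.82635 mL/hr
Volume infused so far = 63.82635 mL/hr × 4.6 hr = 293.6012 mL
Volume remaining = 621 − 293.6012 = 327.3988 mL
New rate:
Dose = 32.2 ng/kg/min × 82.1 kg = 2643.62 ng/min
2643.62 ng/min × 60 min/hr = 158617.2 ng/hr
Rate = 158617.2 ng/hr ÷ 2346.216 ng/mL = 67.60555 mL/hr
Time remaining = 327.3988 mL ÷ 67.60555 mL/hr = 4.84278 hr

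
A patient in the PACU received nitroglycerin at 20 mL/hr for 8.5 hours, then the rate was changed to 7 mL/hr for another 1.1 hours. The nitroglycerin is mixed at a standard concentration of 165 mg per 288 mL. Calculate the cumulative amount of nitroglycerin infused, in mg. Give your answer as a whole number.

Concentration = 165 mg ÷ 288 mL = 0.5729167 mg/mL
Stage 1: 20 mL/hr × 8.5 hr = 170 mL → 170 mL × 0.5729167 mg/mL = 97.39583 mg
Stage 2: 7 mL/hr × 1.1 hr = 7.7 mL → 7.7 mL × 0.5729167 mg/mL = 4.411458 mg
Total = 97.39583 + 4.411458 = 101.8073 mg

102 mg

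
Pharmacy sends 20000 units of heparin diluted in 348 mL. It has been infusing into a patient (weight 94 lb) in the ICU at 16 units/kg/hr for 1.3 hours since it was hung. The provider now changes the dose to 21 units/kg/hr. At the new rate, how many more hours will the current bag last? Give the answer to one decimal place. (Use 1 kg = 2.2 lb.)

21.3 hours

Initial rate:
Weight = 94 lb ÷ 2.2 lb/kg = 42.72727 kg
Dose = 16 units/kg/hr × 42.72727 kg = 683.6364 units/hr
Concentration = 20000 units ÷ 348 mL = 57.47126 units/mL
Rate = 683.6364 units/hr ÷ 57.47126 units/mL = 11.89527 mL/hr
Volume infused so far = 11.89527 mL/hr × 1.3 hr = 15.46385 mL
Volume remaining = 348 − 15.46385 = 332.5361 mL
New rate:
Dose = 21 units/kg/hr × 42.72727 kg = 897.2727 units/hr
Rate = 897.2727 units/hr ÷ 57.47126 units/mL = 15.61255 mL/hr
Time remaining = 332.5361 mL ÷ 15.61255 mL/hr = 21.29929 hr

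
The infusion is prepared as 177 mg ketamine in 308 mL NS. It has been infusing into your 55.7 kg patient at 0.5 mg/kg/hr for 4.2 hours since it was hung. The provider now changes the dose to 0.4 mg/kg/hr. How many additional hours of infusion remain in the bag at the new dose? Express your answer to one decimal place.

2.7 hours

Initial rate:
Dose = 0.5 mg/kg/hr × 55.7 kg = 27.85 mg/hr
Concentration = 177 mg ÷ 308 mL = 0.5746753 mg/mL
Rate = 27.85 mg/hr ÷ 0.5746753 mg/mL = 48.46215 mL/hr
Volume infused so far = 48.46215 mL/hr × 4.2 hr = 203.541 mL
Volume remaining = 308 − 203.541 = 104.459 mL
New rate:
Dose = 0.4 mg/kg/hr × 55.7 kg = 22.28 mg/hr
Rate = 22.28 mg/hr ÷ 0.5746753 mg/mL = 38.76972 mL/hr
Time remaining = 104.459 mL ÷ 38.76972 mL/hr = 2.694345 hr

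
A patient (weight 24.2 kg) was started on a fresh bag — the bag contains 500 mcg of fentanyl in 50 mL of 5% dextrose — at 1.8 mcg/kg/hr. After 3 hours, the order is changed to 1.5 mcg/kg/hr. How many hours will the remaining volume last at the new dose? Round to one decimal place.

10.2 hours

Initial rate:
Dose = 1.8 mcg/kg/hr × 24.2 kg = 43.56 mcg/hr
Concentration = 500 mcg ÷ 50 mL = 10 mcg/mL
Rate = 43.56 mcg/hr ÷ 10 mcg/mL = 4.356 mL/hr
Volume infused so far = 4.356 mL/hr × 3 hr = 13.068 mL
Volume remaining = 50 − 13.068 = 36.932 mL
New rate:
Dose = 1.5 mcg/kg/hr × 24.2 kg = 36.3 mcg/hr
Rate = 36.3 mcg/hr ÷ 10 mcg/mL = 3.63 mL/hr
Time remaining = 36.932 mL ÷ 3.63 mL/hr = 10.1741 hr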